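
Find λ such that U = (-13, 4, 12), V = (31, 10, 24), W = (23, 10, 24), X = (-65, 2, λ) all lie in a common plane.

8

Normal to plane UVW: n = (0, -96, 48); plane equation n·P = 192.
Requiring n·X = 192: (48)λ + (-192) = 192.
So λ = 8.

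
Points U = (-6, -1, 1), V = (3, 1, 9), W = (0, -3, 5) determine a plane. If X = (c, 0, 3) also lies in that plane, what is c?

Coplanarity requires UV · (UW × UX) = 0.
UV = (9, 2, 8), UW = (6, -2, 4); the triple product is linear in c with coefficient 24 and constant term 96.
Setting it to zero: c = -4.

-4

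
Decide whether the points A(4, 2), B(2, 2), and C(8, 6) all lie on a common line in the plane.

No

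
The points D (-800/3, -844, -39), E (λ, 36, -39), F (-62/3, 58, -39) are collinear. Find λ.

Collinearity requires DE × DF = 0; each component is linear in λ.
The z-component gives (902)λ + (72160/3) = 0, so λ = -80/3.
The remaining components then also vanish.

-80/3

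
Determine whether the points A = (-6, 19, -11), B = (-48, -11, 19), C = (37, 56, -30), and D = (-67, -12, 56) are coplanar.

A normal to the plane through A, B, C is n = AB × AC = (-540, 492, -264).
The plane has equation n·P = 15492. For D: n·D = 15492.
Equal, so D lies in the plane and all four are coplanar.

Yes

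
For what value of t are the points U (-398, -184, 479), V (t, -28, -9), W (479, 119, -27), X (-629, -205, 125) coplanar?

Coplanarity ⇔ det[UV; UW; UX] = 0.
Expanding, this is linear in t: (-117888)t + (-5422848) = 0.
So t = -46.

-46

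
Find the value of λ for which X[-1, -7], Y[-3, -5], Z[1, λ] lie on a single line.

Collinearity: (Z − X) must be parallel to (Y − X) = (-2, 2).
Cross-multiplying the components: (λ − (-7))·(-2) = (2)·(2).
Solving gives λ = -9.

-9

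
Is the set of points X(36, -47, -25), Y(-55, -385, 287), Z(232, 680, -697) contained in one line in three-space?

No

XY = (-91, -338, 312), XZ = (196, 727, -672).
Comparing components 2 and 3: (-338)(-672) − (312)(727) = 312 ≠ 0, so XY and XZ are not parallel and the points are not collinear.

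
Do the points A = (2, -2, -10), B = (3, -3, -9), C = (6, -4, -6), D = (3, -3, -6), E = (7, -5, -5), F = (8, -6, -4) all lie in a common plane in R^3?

No

The plane through A, B, C has normal n = AB × AC = (-2, 0, 2) and equation n·P = -24.
Checking the remaining points: n·D = -18, n·E = -24, n·F = -24.
Since n·D = -18 ≠ -24, D is off the plane and the points are not all coplanar.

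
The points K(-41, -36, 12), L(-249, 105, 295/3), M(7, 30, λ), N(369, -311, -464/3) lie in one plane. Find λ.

The points are coplanar iff KL · (KM × KN) = 0.
Expanding, this is linear in λ: (610)λ + (-67100) = 0.
So λ = 110.

110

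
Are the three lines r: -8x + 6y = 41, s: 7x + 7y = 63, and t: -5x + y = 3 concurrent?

No

Lines aᵢx + bᵢy = cᵢ with pairwise distinct directions are concurrent exactly when det[aᵢ bᵢ cᵢ] = 0.
Here the determinant is 42.
Nonzero, so no common point exists.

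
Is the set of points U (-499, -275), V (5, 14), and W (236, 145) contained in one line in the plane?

UV = (504, 289), UW = (735, 420).
If collinear, UW would be a scalar multiple of UV. But (504)·(420) ≠ (289)·(735) (difference -735), so they are not parallel; the points are not collinear.

No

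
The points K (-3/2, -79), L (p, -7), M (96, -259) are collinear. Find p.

-81/2

The three points are collinear iff det[KL; KM] = 0.
This determinant is linear in p: (-180)p + (-7290) = 0, so p = -81/2.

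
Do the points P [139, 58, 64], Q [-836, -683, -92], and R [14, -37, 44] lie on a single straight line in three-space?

PQ = (-975, -741, -156), PR = (-125, -95, -20).
PQ × PR = (0, 0, 0).
The cross product vanishes, so the three points are collinear.

Yes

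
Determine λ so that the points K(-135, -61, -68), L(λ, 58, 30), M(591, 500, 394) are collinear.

19

Collinearity requires KL × KM = 0; each component is linear in λ.
The y-component gives (-462)λ + (8778) = 0, so λ = 19.
The remaining components then also vanish.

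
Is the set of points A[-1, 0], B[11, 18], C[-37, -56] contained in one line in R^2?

No

AB = (12, 18), AC = (-36, -56).
det[AB; AC] = (12)(-56) − (18)(-36) = -24.
The determinant is nonzero, so they are not collinear.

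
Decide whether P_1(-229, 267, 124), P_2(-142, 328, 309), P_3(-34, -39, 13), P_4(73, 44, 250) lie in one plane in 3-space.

Yes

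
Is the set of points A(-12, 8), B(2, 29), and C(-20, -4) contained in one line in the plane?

AB = (14, 21), AC = (-8, -12).
det[AB; AC] = (14)(-12) − (21)(-8) = 0.
The determinant is zero, so the points are collinear.

Yes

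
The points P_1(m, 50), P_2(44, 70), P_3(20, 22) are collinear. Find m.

34

Collinearity: (P_1 − P_2) must be parallel to (P_3 − P_2) = (-24, -48).
Cross-multiplying the components: (m − 44)·(-48) = (-20)·(-24).
Solving gives m = 34.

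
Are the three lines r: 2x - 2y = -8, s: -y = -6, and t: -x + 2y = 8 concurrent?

No

The three lines meet at one point iff the augmented coefficient matrix [aᵢ bᵢ cᵢ] has rank < 3, i.e. its determinant vanishes.
Here the determinant is 4.
Nonzero, so no common point exists.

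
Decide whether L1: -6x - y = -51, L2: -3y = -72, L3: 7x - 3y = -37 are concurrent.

No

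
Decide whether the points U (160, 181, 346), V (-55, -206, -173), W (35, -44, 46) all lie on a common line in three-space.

UV = (-215, -387, -519), UW = (-125, -225, -300).
UV × UW = (-675, 375, 0).
The cross product is nonzero, so the points do not lie on one line.

No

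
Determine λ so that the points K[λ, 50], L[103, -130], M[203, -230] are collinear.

-77

The three points are collinear iff det[KL; KM] = 0.
This determinant is linear in λ: (100)λ + (7700) = 0, so λ = -77.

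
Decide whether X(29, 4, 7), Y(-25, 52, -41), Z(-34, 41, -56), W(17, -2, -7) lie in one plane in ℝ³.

The four points are coplanar iff the 3×3 determinant with rows XY, XZ, XW is zero.
Rows: (-54, 48, -48), (-63, 37, -63), (-12, -6, -14).
Expanding along the first row: (-54)(-896) − (48)(126) + (-48)(822) = 2880.
Nonzero ⇒ not coplanar.

No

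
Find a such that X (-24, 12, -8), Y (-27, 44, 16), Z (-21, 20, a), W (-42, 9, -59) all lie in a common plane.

Coplanarity ⇔ det[XY; XZ; XW] = 0.
Expanding, this is linear in a: (-585)a + (4680) = 0.
So a = 8.

8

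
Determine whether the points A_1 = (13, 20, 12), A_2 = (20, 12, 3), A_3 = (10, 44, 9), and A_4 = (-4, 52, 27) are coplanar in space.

With A_1 as base: A_1A_2 = (7, -8, -9), A_1A_3 = (-3, 24, -3), A_1A_4 = (-17, 32, 15).
A_1A_3 × A_1A_4 = (456, 96, 312).
A_1A_2 · (A_1A_3 × A_1A_4) = -384.
Since -384 ≠ 0, the four points are not coplanar.

No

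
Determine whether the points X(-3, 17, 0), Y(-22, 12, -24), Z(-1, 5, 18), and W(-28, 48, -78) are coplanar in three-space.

Yes

The four points are coplanar iff the 3×3 determinant with rows XY, XZ, XW is zero.
Rows: (-19, -5, -24), (2, -12, 18), (-25, 31, -78).
Expanding along the first row: (-19)(378) − (-5)(294) + (-24)(-238) = 0.
Zero determinant ⇒ coplanar.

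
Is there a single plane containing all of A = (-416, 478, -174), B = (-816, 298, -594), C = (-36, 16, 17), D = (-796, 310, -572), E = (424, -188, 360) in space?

No

The plane through A, B, C has normal n = AB × AC = (-228420, -83200, 253200) and equation n·P = 11196320.
Checking the remaining points: n·D = 11199920, n·E = 9943520.
Since n·D = 11199920 ≠ 11196320, D is off the plane and the points are not all coplanar.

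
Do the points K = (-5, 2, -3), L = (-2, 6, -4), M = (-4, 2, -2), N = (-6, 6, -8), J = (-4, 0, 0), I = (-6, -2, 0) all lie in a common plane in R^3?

The plane through K, L, M has normal n = KL × KM = (4, -4, -4) and equation n·P = -16.
Checking the remaining points: n·N = -16, n·J = -16, n·I = -16.
All equal -16, so all 6 points lie in one plane.

Yes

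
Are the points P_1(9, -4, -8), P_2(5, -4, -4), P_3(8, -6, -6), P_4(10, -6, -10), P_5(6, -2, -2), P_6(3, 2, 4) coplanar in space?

No

The plane through P_1, P_2, P_3 has normal n = P_1P_2 × P_1P_3 = (8, 4, 8) and equation n·P = -8.
Checking the remaining points: n·P_4 = -24, n·P_5 = 24, n·P_6 = 64.
Since n·P_4 = -24 ≠ -8, P_4 is off the plane and the points are not all coplanar.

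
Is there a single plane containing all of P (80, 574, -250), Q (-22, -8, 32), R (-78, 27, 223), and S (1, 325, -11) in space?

A normal to the plane through P, Q, R is n = PQ × PR = (-121032, 3690, -36162).
The plane has equation n·X = 1476000. For S: n·S = 1476000.
Equal, so S lies in the plane and all four are coplanar.

Yes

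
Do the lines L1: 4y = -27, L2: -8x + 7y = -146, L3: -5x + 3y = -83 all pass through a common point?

No

Intersecting L1 and L2: solving the 2×2 system gives (x, y) = (395/32, -27/4).
Substitute into L3: (-5)(395/32) + (3)(-27/4) = -2623/32.
But L3 requires -83 ≠ -2623/32, so the three lines have no common point.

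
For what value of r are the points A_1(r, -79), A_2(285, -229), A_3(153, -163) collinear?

Collinearity: (A_1 − A_2) must be parallel to (A_3 − A_2) = (-132, 66).
Cross-multiplying the components: (r − 285)·(66) = (150)·(-132).
Solving gives r = -15.

-15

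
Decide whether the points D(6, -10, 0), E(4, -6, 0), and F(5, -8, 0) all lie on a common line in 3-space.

Yes

DE = (-2, 4, 0), DF = (-1, 2, 0).
DE × DF = (0, 0, 0).
The cross product vanishes, so the three points are collinear.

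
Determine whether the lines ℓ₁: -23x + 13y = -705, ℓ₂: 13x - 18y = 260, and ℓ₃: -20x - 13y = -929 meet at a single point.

Yes

Intersecting ℓ₁ and ℓ₂: solving the 2×2 system gives (x, y) = (38, 13).
Substitute into ℓ₃: (-20)(38) + (-13)(13) = -929.
This equals -929, so (38, 13) lies on all three lines and they are concurrent.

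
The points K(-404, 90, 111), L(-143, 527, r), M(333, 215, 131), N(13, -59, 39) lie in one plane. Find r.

267

The points are coplanar iff KL · (KM × KN) = 0.
Expanding, this is linear in r: (-161938)r + (43237446) = 0.
So r = 267.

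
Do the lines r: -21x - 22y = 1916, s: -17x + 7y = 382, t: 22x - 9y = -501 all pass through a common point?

Intersecting r and s: solving the 2×2 system gives (x, y) = (-21816/521, -24550/521).
Substitute into t: (22)(-21816/521) + (-9)(-24550/521) = -259002/521.
But t requires -501 ≠ -259002/521, so the three lines have no common point.

No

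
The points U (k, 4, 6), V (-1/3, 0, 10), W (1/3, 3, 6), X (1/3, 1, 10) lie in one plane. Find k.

1

The points are coplanar iff UV · (UW × UX) = 0.
Expanding, this is linear in k: (-4)k + (4) = 0.
So k = 1.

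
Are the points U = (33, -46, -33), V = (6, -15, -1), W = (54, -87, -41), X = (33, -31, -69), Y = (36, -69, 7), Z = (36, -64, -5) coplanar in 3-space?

No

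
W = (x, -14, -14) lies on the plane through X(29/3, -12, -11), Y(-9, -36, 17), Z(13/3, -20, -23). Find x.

A normal to the plane is n = XY × XZ = (512, -1120/3, 64/3).
W lies in the plane iff n · XW = 0.
This gives (512)x + (-12800/3) = 0, so x = 25/3.

25/3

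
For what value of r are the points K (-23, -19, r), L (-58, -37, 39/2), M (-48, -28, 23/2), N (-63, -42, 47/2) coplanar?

The points are coplanar iff KL · (KM × KN) = 0.
Expanding, this is linear in r: (5)r + (85/2) = 0.
So r = -17/2.

-17/2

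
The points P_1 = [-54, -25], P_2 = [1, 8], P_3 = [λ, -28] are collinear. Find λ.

-59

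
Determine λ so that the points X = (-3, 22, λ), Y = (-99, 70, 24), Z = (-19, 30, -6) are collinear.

Collinearity requires XY × XZ = 0; each component is linear in λ.
The x-component gives (-40)λ + (-480) = 0, so λ = -12.
The remaining components then also vanish.

-12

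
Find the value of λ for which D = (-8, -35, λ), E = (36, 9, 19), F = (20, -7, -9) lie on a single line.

-58

Direction EF = (-16, -16, -28). From the x-coordinate of D, the parameter along the line is τ = (-8 − 36)/(-16) = 11/4.
Then λ = 19 + 11/4·(-28) = -58.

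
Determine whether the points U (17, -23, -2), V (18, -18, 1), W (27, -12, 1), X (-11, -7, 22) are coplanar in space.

Yes

With U as base: UV = (1, 5, 3), UW = (10, 11, 3), UX = (-28, 16, 24).
UW × UX = (216, -324, 468).
UV · (UW × UX) = 0.
The scalar triple product vanishes, so the four points are coplanar.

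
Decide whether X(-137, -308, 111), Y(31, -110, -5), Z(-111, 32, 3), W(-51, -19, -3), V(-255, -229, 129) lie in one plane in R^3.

The plane through X, Y, Z has normal n = XY × XZ = (18056, 15128, 51972) and equation n·P = -1364204.
Checking the remaining points: n·W = -1364204, n·V = -1364204.
All equal -1364204, so all 5 points lie in one plane.

Yes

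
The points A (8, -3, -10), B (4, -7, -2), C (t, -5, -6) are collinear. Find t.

6

Collinearity requires AB × AC = 0; each component is linear in t.
The y-component gives (8)t + (-48) = 0, so t = 6.
The remaining components then also vanish.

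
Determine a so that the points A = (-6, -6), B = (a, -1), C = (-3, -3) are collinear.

-1

The three points are collinear iff det[AB; AC] = 0.
This determinant is linear in a: (3)a + (3) = 0, so a = -1.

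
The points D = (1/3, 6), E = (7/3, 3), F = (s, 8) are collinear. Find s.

-1

The three points are collinear iff det[DE; DF] = 0.
This determinant is linear in s: (3)s + (3) = 0, so s = -1.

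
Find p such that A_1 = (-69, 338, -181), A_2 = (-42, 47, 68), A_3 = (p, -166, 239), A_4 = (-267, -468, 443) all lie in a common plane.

-69

The points are coplanar iff A_1A_2 · (A_1A_3 × A_1A_4) = 0.
Expanding, this is linear in p: (-19110)p + (-1318590) = 0.
So p = -69.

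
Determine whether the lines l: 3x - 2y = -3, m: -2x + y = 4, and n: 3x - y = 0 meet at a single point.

The three lines meet at one point iff the augmented coefficient matrix [aᵢ bᵢ cᵢ] has rank < 3, i.e. its determinant vanishes.
Here the determinant is -9.
Nonzero, so no common point exists.

No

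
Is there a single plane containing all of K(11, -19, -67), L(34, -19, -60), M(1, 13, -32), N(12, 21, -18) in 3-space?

A normal to the plane through K, L, M is n = KL × KM = (-224, -875, 736).
The plane has equation n·P = -35151. For N: n·N = -34311.
-34311 ≠ -35151, so N is off the plane.

No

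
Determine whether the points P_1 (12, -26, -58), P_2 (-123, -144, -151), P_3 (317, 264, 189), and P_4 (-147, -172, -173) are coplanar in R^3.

No

A normal to the plane through P_1, P_2, P_3 is n = P_1P_2 × P_1P_3 = (-2176, 4980, -3160).
The plane has equation n·P = 27688. For P_4: n·P_4 = 9992.
9992 ≠ 27688, so P_4 is off the plane.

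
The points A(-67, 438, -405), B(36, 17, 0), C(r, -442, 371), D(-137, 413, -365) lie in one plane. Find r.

485

Coplanarity ⇔ det[AB; AC; AD] = 0.
Expanding, this is linear in r: (6715)r + (-3256775) = 0.
So r = 485.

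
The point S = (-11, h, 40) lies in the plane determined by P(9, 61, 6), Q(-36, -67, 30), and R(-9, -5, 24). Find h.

The plane through P, Q, R has equation −720x + 378y + 666z = 20574.
Substituting S: (378)h + (34560) = 20574, so h = -37.

-37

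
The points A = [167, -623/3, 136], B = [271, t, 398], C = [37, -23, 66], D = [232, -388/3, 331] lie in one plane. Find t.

Normal to plane ACD: n = (124480/3, 20800, -66560/3); plane equation n·P = -1222400/3.
Requiring n·B = -1222400/3: (20800)t + (2414400) = -1222400/3.
So t = -407/3.

-407/3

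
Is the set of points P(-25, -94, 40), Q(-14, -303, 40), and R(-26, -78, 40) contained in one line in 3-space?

PQ = (11, -209, 0), PR = (-1, 16, 0).
Comparing components 1 and 2: (11)(16) − (-209)(-1) = -33 ≠ 0, so PQ and PR are not parallel and the points are not collinear.

No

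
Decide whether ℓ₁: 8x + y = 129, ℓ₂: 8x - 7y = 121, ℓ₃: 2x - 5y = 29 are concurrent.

No

Intersecting ℓ₁ and ℓ₂: solving the 2×2 system gives (x, y) = (16, 1).
Substitute into ℓ₃: (2)(16) + (-5)(1) = 27.
But ℓ₃ requires 29 ≠ 27, so the three lines have no common point.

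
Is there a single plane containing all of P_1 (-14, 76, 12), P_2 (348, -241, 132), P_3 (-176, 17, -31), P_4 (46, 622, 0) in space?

The four points are coplanar iff the 3×3 determinant with rows P_1P_2, P_1P_3, P_1P_4 is zero.
Rows: (362, -317, 120), (-162, -59, -43), (60, 546, -12).
Expanding along the first row: (362)(24186) − (-317)(4524) + (120)(-84912) = 0.
Zero determinant ⇒ coplanar.

Yes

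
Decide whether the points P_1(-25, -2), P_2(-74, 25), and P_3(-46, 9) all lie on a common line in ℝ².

P_1P_2 = (-49, 27), P_1P_3 = (-21, 11).
det[P_1P_2; P_1P_3] = (-49)(11) − (27)(-21) = 28.
The determinant is nonzero, so they are not collinear.

No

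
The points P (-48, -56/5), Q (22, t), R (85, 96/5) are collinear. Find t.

The three points are collinear iff det[PQ; PR] = 0.
This determinant is linear in t: (-133)t + (3192/5) = 0, so t = 24/5.

24/5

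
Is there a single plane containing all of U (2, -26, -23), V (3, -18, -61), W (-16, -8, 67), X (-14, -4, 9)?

A normal to the plane through U, V, W is n = UV × UW = (1404, 594, 162).
The plane has equation n·P = -16362. For X: n·X = -20574.
-20574 ≠ -16362, so X is off the plane.

No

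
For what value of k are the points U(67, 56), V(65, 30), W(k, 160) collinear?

75

Collinearity: (W − U) must be parallel to (V − U) = (-2, -26).
Cross-multiplying the components: (k − 67)·(-26) = (104)·(-2).
Solving gives k = 75.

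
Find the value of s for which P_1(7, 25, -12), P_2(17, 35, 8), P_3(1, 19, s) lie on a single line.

Collinearity requires P_1P_2 × P_1P_3 = 0; each component is linear in s.
The x-component gives (10)s + (240) = 0, so s = -24.
The remaining components then also vanish.

-24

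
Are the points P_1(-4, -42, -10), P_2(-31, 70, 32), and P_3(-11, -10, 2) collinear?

No

P_1P_2 = (-27, 112, 42), P_1P_3 = (-7, 32, 12).
Comparing components 3 and 1: (42)(-7) − (-27)(12) = 30 ≠ 0, so P_1P_2 and P_1P_3 are not parallel and the points are not collinear.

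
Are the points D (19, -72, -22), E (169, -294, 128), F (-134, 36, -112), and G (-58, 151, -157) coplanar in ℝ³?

Yes

A normal to the plane through D, E, F is n = DE × DF = (3780, -9450, -17766).
The plane has equation n·P = 1143072. For G: n·G = 1143072.
Equal, so G lies in the plane and all four are coplanar.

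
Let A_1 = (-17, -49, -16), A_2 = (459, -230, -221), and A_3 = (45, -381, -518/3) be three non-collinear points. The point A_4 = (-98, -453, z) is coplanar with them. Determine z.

The plane through A_1, A_2, A_3 has equation −(119110/3)x + (185590/3)y − 146810z = -22160/3.
Substituting A_4: (-146810)z + (-72399490/3) = -22160/3, so z = -493/3.

-493/3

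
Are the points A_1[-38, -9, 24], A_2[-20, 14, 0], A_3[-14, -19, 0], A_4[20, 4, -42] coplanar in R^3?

With A_1 as base: A_1A_2 = (18, 23, -24), A_1A_3 = (24, -10, -24), A_1A_4 = (58, 13, -66).
A_1A_3 × A_1A_4 = (972, 192, 892).
A_1A_2 · (A_1A_3 × A_1A_4) = 504.
Since 504 ≠ 0, the four points are not coplanar.

No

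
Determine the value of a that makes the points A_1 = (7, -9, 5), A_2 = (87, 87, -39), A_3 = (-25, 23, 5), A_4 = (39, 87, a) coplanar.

-27

Normal to plane A_1A_2A_3: n = (1408, 1408, 5632); plane equation n·P = 25344.
Requiring n·A_4 = 25344: (5632)a + (177408) = 25344.
So a = -27.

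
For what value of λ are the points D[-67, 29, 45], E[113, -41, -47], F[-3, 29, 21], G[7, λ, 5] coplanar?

-6

Coplanarity ⇔ det[DE; DF; DG] = 0.
Expanding, this is linear in λ: (-1568)λ + (-9408) = 0.
So λ = -6.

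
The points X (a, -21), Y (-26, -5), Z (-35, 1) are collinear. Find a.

-2

The three points are collinear iff det[XY; XZ] = 0.
This determinant is linear in a: (-6)a + (-12) = 0, so a = -2.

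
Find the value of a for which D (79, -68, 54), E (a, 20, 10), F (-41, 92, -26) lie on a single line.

Collinearity requires DE × DF = 0; each component is linear in a.
The y-component gives (80)a + (-1040) = 0, so a = 13.
The remaining components then also vanish.

13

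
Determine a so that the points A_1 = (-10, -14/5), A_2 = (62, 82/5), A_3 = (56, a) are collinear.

Collinearity: (A_3 − A_1) must be parallel to (A_2 − A_1) = (72, 96/5).
Cross-multiplying the components: (a − (-14/5))·(72) = (66)·(96/5).
Solving gives a = 74/5.

74/5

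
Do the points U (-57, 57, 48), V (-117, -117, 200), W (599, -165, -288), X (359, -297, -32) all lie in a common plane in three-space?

Yes

The four points are coplanar iff the 3×3 determinant with rows UV, UW, UX is zero.
Rows: (-60, -174, 152), (656, -222, -336), (416, -354, -80).
Expanding along the first row: (-60)(-101184) − (-174)(87296) + (152)(-139872) = 0.
Zero determinant ⇒ coplanar.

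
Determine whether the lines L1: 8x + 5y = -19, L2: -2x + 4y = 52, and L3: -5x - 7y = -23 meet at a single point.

Lines aᵢx + bᵢy = cᵢ with pairwise distinct directions are concurrent exactly when det[aᵢ bᵢ cᵢ] = 0.
Here the determinant is 0.
It vanishes, so the lines are concurrent at (-8, 9).

Yes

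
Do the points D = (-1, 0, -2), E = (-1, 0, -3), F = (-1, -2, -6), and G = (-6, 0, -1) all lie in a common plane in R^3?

No

A normal to the plane through D, E, F is n = DE × DF = (-2, 0, 0).
The plane has equation n·P = 2. For G: n·G = 12.
12 ≠ 2, so G is off the plane.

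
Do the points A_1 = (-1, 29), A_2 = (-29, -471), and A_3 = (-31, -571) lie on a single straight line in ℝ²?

A_1A_2 = (-28, -500), A_1A_3 = (-30, -600).
Twice the signed area of △A_1A_2A_3 is (-28)(-600) − (-500)(-30) = 1800.
The area is nonzero, so the three points are not collinear.

No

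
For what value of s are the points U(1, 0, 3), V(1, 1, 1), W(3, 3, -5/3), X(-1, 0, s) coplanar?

5/3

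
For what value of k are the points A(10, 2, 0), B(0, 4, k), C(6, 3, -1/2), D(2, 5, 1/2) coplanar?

-2

Coplanarity ⇔ det[AB; AC; AD] = 0.
Expanding, this is linear in k: (-4)k + (-8) = 0.
So k = -2.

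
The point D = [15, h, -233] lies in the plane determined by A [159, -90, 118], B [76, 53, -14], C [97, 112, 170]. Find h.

81

The plane through A, B, C has equation 34100x + 12500y − 7900z = 3364700.
Substituting D: (12500)h + (2352200) = 3364700, so h = 81.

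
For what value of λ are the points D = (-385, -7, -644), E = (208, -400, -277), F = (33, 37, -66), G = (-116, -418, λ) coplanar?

Normal to plane DEF: n = (-243302, -189348, 190366); plane equation n·P = -27598998.
Requiring n·G = -27598998: (190366)λ + (107370496) = -27598998.
So λ = -709.

-709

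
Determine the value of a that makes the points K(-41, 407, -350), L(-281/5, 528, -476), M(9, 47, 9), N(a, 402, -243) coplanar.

-71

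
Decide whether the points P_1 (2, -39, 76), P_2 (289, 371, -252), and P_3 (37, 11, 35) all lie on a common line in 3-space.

No

P_1P_2 = (287, 410, -328), P_1P_3 = (35, 50, -41).
P_1P_2 × P_1P_3 = (-410, 287, 0).
The cross product is nonzero, so the points do not lie on one line.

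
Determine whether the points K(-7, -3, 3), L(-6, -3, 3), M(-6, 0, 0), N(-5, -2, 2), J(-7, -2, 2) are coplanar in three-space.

The plane through K, L, M has normal n = KL × KM = (0, 3, 3) and equation n·P = 0.
Checking the remaining points: n·N = 0, n·J = 0.
All equal 0, so all 5 points lie in one plane.

Yes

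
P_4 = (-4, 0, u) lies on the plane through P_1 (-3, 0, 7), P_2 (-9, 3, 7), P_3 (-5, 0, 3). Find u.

A normal to the plane is n = P_1P_2 × P_1P_3 = (-12, -24, 6).
P_4 lies in the plane iff n · P_1P_4 = 0.
This gives (6)u + (-30) = 0, so u = 5.

5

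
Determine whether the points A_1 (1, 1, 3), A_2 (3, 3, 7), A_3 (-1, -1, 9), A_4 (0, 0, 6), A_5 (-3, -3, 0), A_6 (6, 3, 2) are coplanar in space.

No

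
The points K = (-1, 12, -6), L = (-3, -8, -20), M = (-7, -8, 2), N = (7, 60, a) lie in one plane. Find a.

Normal to plane KLM: n = (-440, 100, -80); plane equation n·P = 2120.
Requiring n·N = 2120: (-80)a + (2920) = 2120.
So a = 10.

10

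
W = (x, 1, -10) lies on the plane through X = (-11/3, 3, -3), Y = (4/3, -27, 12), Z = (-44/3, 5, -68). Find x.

Coplanarity requires XY · (XZ × XW) = 0.
XY = (5, -30, 15), XZ = (-11, 2, -65); the triple product is linear in x with coefficient 1920 and constant term 8960.
Setting it to zero: x = -14/3.

-14/3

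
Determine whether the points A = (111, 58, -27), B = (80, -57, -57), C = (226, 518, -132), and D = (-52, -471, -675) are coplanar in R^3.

With A as base: AB = (-31, -115, -30), AC = (115, 460, -105), AD = (-163, -529, -648).
AC × AD = (-353625, 91635, 14145).
AB · (AC × AD) = 0.
The scalar triple product vanishes, so the four points are coplanar.

Yes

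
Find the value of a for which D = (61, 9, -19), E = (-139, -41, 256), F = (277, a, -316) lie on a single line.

63

Collinearity requires DE × DF = 0; each component is linear in a.
The x-component gives (-275)a + (17325) = 0, so a = 63.
The remaining components then also vanish.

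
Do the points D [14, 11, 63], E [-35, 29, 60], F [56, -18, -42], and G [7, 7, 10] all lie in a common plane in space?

No

With D as base: DE = (-49, 18, -3), DF = (42, -29, -105), DG = (-7, -4, -53).
DF × DG = (1117, 2961, -371).
DE · (DF × DG) = -322.
Since -322 ≠ 0, the four points are not coplanar.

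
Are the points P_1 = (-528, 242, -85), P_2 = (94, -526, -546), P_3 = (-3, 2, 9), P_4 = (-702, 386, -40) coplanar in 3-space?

No

A normal to the plane through P_1, P_2, P_3 is n = P_1P_2 × P_1P_3 = (-182832, -300493, 253920).
The plane has equation n·P = 2232790. For P_4: n·P_4 = 2200966.
2200966 ≠ 2232790, so P_4 is off the plane.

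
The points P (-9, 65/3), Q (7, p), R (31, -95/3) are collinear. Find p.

1/3

The three points are collinear iff det[PQ; PR] = 0.
This determinant is linear in p: (-40)p + (40/3) = 0, so p = 1/3.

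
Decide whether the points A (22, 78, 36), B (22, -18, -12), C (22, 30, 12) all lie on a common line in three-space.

AB = (0, -96, -48), AC = (0, -48, -24).
Each component of AC is 1/2 times the corresponding component of AB, so AC = 1/2·AB and the points are collinear.

Yes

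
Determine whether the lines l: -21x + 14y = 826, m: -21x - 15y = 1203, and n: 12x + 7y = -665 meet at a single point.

No

Intersecting l and m: solving the 2×2 system gives (x, y) = (-48, -13).
Substitute into n: (12)(-48) + (7)(-13) = -667.
But n requires -665 ≠ -667, so the three lines have no common point.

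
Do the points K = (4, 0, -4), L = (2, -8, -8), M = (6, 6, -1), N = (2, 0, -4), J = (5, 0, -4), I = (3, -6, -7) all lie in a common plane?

Yes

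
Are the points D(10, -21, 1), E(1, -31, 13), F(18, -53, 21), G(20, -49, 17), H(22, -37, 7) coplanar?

The plane through D, E, F has normal n = DE × DF = (184, 276, 368) and equation n·P = -3588.
Checking the remaining points: n·G = -3588, n·H = -3588.
All equal -3588, so all 5 points lie in one plane.

Yes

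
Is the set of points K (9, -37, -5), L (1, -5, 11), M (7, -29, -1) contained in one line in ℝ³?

Yes

KL = (-8, 32, 16), KM = (-2, 8, 4).
KL × KM = (0, 0, 0).
The cross product vanishes, so the three points are collinear.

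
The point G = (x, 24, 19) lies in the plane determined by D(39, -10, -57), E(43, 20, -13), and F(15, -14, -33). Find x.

A normal to the plane is n = DE × DF = (896, -1152, 704).
G lies in the plane iff n · DG = 0.
This gives (896)x + (-20608) = 0, so x = 23.

23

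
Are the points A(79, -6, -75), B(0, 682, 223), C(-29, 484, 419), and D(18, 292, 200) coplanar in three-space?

No

The four points are coplanar iff the 3×3 determinant with rows AB, AC, AD is zero.
Rows: (-79, 688, 298), (-108, 490, 494), (-61, 298, 275).
Expanding along the first row: (-79)(-12462) − (688)(434) + (298)(-2294) = 2294.
Nonzero ⇒ not coplanar.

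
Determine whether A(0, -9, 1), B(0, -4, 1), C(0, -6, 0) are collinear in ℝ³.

No

AB = (0, 5, 0), AC = (0, 3, -1).
AB × AC = (-5, 0, 0).
The cross product is nonzero, so the points do not lie on one line.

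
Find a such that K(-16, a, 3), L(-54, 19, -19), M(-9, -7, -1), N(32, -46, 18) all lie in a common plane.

-43

Coplanarity ⇔ det[KL; KM; KN] = 0.
Expanding, this is linear in a: (117)a + (5031) = 0.
So a = -43.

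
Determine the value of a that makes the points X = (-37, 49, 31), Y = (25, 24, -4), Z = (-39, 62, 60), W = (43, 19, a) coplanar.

-9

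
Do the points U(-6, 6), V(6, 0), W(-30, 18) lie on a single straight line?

UV = (12, -6), UW = (-24, 12).
det[UV; UW] = (12)(12) − (-6)(-24) = 0.
The determinant is zero, so the points are collinear.

Yes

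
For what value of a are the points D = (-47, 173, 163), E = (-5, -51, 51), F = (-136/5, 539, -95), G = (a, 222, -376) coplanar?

284/5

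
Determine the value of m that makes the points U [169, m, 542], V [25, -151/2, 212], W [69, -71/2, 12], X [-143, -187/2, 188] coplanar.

Coplanarity ⇔ det[UV; UW; UX] = 0.
Expanding, this is linear in m: (-34656)m + (-3916128) = 0.
So m = -113.

-113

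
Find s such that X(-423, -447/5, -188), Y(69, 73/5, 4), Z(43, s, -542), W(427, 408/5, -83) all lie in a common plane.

-57/5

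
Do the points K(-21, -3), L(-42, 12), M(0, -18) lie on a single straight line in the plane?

Yes

KL = (-21, 15), KM = (21, -15).
Checking proportionality: KM = -1·KL, so the vectors are parallel and the points are collinear.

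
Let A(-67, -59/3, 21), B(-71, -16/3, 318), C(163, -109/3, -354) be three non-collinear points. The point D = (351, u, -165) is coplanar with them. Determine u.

-26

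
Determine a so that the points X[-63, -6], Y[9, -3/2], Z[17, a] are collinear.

-1

Collinearity: (Z − X) must be parallel to (Y − X) = (72, 9/2).
Cross-multiplying the components: (a − (-6))·(72) = (80)·(9/2).
Solving gives a = -1.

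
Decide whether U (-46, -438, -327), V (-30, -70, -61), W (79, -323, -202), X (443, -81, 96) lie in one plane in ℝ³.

No

A normal to the plane through U, V, W is n = UV × UW = (15410, 31250, -44160).
The plane has equation n·P = 43960. For X: n·X = 56020.
56020 ≠ 43960, so X is off the plane.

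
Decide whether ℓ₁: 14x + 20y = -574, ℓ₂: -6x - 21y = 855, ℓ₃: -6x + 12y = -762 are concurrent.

Yes

Intersecting ℓ₁ and ℓ₂: solving the 2×2 system gives (x, y) = (29, -49).
Substitute into ℓ₃: (-6)(29) + (12)(-49) = -762.
This equals -762, so (29, -49) lies on all three lines and they are concurrent.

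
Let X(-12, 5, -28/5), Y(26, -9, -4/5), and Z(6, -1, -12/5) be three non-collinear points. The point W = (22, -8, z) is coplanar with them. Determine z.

The plane through X, Y, Z has equation −16x − (176/5)y + 24z = -592/5.
Substituting W: (24)z + (-352/5) = -592/5, so z = -2.

-2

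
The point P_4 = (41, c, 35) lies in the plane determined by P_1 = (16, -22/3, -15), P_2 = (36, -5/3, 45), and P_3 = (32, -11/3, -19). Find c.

-2/3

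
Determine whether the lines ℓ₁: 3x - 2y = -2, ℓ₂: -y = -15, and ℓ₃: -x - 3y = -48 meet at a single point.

Intersecting ℓ₁ and ℓ₂: solving the 2×2 system gives (x, y) = (28/3, 15).
Substitute into ℓ₃: (-1)(28/3) + (-3)(15) = -163/3.
But ℓ₃ requires -48 ≠ -163/3, so the three lines have no common point.

No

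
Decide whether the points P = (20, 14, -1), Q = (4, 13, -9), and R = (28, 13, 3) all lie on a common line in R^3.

No

PQ = (-16, -1, -8), PR = (8, -1, 4).
PQ × PR = (-12, 0, 24).
The cross product is nonzero, so the points do not lie on one line.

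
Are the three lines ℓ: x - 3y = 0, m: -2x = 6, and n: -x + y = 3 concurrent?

Intersecting ℓ and m: solving the 2×2 system gives (x, y) = (-3, -1).
Substitute into n: (-1)(-3) + (1)(-1) = 2.
But n requires 3 ≠ 2, so the three lines have no common point.

No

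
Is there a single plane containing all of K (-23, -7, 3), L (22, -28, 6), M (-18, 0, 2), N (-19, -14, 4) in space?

A normal to the plane through K, L, M is n = KL × KM = (0, 60, 420).
The plane has equation n·P = 840. For N: n·N = 840.
Equal, so N lies in the plane and all four are coplanar.

Yes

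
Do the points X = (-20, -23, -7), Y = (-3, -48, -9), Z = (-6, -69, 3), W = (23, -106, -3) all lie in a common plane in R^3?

With X as base: XY = (17, -25, -2), XZ = (14, -46, 10), XW = (43, -83, 4).
XZ × XW = (646, 374, 816).
XY · (XZ × XW) = 0.
The scalar triple product vanishes, so the four points are coplanar.

Yes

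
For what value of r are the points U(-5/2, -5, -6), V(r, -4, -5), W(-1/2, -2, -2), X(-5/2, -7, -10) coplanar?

The points are coplanar iff UV · (UW × UX) = 0.
Expanding, this is linear in r: (-4)r + (-6) = 0.
So r = -3/2.

-3/2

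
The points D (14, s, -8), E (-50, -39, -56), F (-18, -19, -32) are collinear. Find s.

1

Collinearity requires DE × DF = 0; each component is linear in s.
The x-component gives (-24)s + (24) = 0, so s = 1.
The remaining components then also vanish.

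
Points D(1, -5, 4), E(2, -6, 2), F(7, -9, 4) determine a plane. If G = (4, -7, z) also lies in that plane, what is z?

4

Coplanarity requires DE · (DF × DG) = 0.
DE = (1, -1, -2), DF = (6, -4, 0); the triple product is linear in z with coefficient 2 and constant term -8.
Setting it to zero: z = 4.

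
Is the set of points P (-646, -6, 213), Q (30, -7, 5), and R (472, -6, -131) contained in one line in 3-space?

PQ = (676, -1, -208), PR = (1118, 0, -344).
PQ × PR = (344, 0, 1118).
The cross product is nonzero, so the points do not lie on one line.

No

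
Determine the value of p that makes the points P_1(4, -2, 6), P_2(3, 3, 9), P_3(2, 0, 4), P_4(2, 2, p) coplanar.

6

The points are coplanar iff P_1P_2 · (P_1P_3 × P_1P_4) = 0.
Expanding, this is linear in p: (8)p + (-48) = 0.
So p = 6.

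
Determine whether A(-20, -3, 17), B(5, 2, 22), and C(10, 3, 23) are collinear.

Yes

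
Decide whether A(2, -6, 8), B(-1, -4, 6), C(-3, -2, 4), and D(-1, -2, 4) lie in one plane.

With A as base: AB = (-3, 2, -2), AC = (-5, 4, -4), AD = (-3, 4, -4).
AC × AD = (0, -8, -8).
AB · (AC × AD) = 0.
The scalar triple product vanishes, so the four points are coplanar.

Yes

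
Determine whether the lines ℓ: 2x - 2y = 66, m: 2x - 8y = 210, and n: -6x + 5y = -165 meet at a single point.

Lines aᵢx + bᵢy = cᵢ with pairwise distinct directions are concurrent exactly when det[aᵢ bᵢ cᵢ] = 0.
Here the determinant is -108.
Nonzero, so no common point exists.

No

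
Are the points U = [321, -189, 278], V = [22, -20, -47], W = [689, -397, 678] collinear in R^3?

Yes

UV = (-299, 169, -325), UW = (368, -208, 400).
UV × UW = (0, 0, 0).
The cross product vanishes, so the three points are collinear.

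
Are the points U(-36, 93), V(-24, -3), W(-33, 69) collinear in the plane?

Yes

UV = (12, -96), UW = (3, -24).
det[UV; UW] = (12)(-24) − (-96)(3) = 0.
The determinant is zero, so the points are collinear.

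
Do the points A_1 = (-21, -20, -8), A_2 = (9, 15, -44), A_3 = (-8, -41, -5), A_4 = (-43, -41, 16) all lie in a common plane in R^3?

With A_1 as base: A_1A_2 = (30, 35, -36), A_1A_3 = (13, -21, 3), A_1A_4 = (-22, -21, 24).
A_1A_3 × A_1A_4 = (-441, -378, -735).
A_1A_2 · (A_1A_3 × A_1A_4) = 0.
The scalar triple product vanishes, so the four points are coplanar.

Yes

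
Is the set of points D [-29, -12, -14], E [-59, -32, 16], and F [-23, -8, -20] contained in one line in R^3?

Yes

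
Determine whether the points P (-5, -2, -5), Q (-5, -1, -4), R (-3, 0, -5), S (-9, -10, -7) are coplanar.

With P as base: PQ = (0, 1, 1), PR = (2, 2, 0), PS = (-4, -8, -2).
PR × PS = (-4, 4, -8).
PQ · (PR × PS) = -4.
Since -4 ≠ 0, the four points are not coplanar.

No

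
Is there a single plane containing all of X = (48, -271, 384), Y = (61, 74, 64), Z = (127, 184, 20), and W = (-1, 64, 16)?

With X as base: XY = (13, 345, -320), XZ = (79, 455, -364), XW = (-49, 335, -368).
XZ × XW = (-45500, 46908, 48760).
XY · (XZ × XW) = -11440.
Since -11440 ≠ 0, the four points are not coplanar.

No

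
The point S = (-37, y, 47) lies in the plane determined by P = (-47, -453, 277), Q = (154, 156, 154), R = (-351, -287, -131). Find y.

-13

Coplanarity requires PQ · (PR × PS) = 0.
PQ = (201, 609, -123), PR = (-304, 166, -408); the triple product is linear in y with coefficient 119400 and constant term 1552200.
Setting it to zero: y = -13.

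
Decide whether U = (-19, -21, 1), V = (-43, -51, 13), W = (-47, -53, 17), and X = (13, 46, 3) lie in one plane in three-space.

The four points are coplanar iff the 3×3 determinant with rows UV, UW, UX is zero.
Rows: (-24, -30, 12), (-28, -32, 16), (32, 67, 2).
Expanding along the first row: (-24)(-1136) − (-30)(-568) + (12)(-852) = 0.
Zero determinant ⇒ coplanar.

Yes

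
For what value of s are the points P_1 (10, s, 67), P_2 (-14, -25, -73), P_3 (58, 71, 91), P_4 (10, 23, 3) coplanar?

71

Coplanarity ⇔ det[P_1P_2; P_1P_3; P_1P_4] = 0.
Expanding, this is linear in s: (1536)s + (-109056) = 0.
So s = 71.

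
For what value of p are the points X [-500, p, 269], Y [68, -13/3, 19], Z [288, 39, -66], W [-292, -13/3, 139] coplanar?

The points are coplanar iff XY · (XZ × XW) = 0.
Expanding, this is linear in p: (-4200)p + (-964600) = 0.
So p = -689/3.

-689/3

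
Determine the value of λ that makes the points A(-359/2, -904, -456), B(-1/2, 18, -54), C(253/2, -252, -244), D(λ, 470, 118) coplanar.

Coplanarity ⇔ det[AB; AC; AD] = 0.
Expanding, this is linear in λ: (-66640)λ + (9962680) = 0.
So λ = 299/2.

299/2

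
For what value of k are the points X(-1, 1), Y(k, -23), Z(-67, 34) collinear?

47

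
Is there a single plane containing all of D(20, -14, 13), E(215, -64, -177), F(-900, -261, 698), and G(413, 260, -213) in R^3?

No

A normal to the plane through D, E, F is n = DE × DF = (-81180, 41225, -94165).
The plane has equation n·P = -3424895. For G: n·G = -2751695.
-2751695 ≠ -3424895, so G is off the plane.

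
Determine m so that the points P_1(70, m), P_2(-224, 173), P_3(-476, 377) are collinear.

The three points are collinear iff det[P_1P_2; P_1P_3] = 0.
This determinant is linear in m: (-252)m + (-16380) = 0, so m = -65.

-65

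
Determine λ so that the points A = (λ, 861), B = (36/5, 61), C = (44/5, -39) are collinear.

-28/5

The three points are collinear iff det[AB; AC] = 0.
This determinant is linear in λ: (100)λ + (560) = 0, so λ = -28/5.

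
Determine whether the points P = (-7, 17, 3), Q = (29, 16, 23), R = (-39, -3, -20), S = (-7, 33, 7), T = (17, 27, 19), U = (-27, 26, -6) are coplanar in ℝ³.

The plane through P, Q, R has normal n = PQ × PR = (423, 188, -752) and equation n·X = -2021.
Checking the remaining points: n·S = -2021, n·T = -2021, n·U = -2021.
All equal -2021, so all 6 points lie in one plane.

Yes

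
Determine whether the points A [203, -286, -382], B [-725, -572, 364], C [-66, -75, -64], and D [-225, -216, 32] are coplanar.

No

The four points are coplanar iff the 3×3 determinant with rows AB, AC, AD is zero.
Rows: (-928, -286, 746), (-269, 211, 318), (-428, 70, 414).
Expanding along the first row: (-928)(65094) − (-286)(24738) + (746)(71478) = -9576.
Nonzero ⇒ not coplanar.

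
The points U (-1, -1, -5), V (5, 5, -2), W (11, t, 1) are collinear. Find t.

11

Collinearity requires UV × UW = 0; each component is linear in t.
The x-component gives (-3)t + (33) = 0, so t = 11.
The remaining components then also vanish.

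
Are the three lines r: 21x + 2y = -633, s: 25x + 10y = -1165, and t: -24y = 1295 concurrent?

No

Intersecting r and s: solving the 2×2 system gives (x, y) = (-25, -54).
Substitute into t: (0)(-25) + (-24)(-54) = 1296.
But t requires 1295 ≠ 1296, so the three lines have no common point.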